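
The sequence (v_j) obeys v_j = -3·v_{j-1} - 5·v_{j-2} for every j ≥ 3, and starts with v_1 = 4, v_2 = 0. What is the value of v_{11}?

-15920

Applying the relation repeatedly:
v_3 = -20; v_4 = 60; v_5 = -80; v_6 = -60; v_7 = 580; v_8 = -1440; v_9 = 1420; v_{10} = 2940; v_{11} = -15920.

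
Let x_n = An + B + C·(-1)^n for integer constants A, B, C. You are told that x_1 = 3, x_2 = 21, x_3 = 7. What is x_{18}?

The three given values yield: A + B - C = 3; 2A + B + C = 21; 3A + B - C = 7.
Subtracting the first from the second: A + 2C = 18.
Subtracting the second from the third: A - 2C = -14.
Solving: C = 8, A = 2, then B = 9.
Therefore x_{18} = 36 + 9 + 8·1 = 53.

53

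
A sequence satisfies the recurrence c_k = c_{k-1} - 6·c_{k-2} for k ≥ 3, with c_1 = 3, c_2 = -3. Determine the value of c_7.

c_3 = -21; c_4 = -3; c_5 = 123; c_6 = 141; c_7 = -597.

-597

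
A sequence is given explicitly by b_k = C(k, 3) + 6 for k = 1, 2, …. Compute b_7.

41

C(7, 3) = 35, so b_7 = 41.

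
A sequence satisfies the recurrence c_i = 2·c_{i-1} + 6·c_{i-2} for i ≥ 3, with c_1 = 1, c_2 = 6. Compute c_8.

12384

Iterate the recurrence:
c_3 = 18;  c_4 = 72;  c_5 = 252;  c_6 = 936;  c_7 = 3384;  c_8 = 12384.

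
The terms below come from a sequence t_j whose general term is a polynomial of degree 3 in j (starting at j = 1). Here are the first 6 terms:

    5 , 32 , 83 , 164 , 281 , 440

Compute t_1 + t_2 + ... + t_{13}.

1st diffs: 27, 51, 81, 117, 159.
2nd diffs: 24, 30, 36, 42.
3rd diffs: 6, 6, 6 (constant).
So t_j = j^3 + 6j^2 + 2j - 4.
Continuing: …, 647, 908, 1229, 1616, …, t_{13} = 3233.
Summing j = 1..13 (13 terms) gives 13325.

13325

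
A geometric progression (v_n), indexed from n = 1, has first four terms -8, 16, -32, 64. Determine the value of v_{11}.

-8192

Common ratio r = -2.
v_n = (-8)·(-2)^(n-1).
v_{11} = (-8)·(-2)^10 = -8192.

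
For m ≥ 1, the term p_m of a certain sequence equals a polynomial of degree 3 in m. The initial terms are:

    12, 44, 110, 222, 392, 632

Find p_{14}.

6512

1st diffs: 32, 66, 112, 170, 240.
2nd diffs: 34, 46, 58, 70.
3rd diffs: 12, 12, 12 (constant).
Newton forward-difference form: p_m = 12 + 32·C(m-1,1) + 34·C(m-1,2) + 12·C(m-1,3).
At m = 14: m-1 = 13, so p_{14} = 12 + 416 + 2652 + 3432 = 6512.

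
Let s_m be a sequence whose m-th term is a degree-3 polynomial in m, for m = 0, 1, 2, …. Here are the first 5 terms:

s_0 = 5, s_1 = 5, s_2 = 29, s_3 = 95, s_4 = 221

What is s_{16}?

1st diffs: 0, 24, 66, 126.
2nd diffs: 24, 42, 60.
3rd diffs: 18, 18 (constant).
Newton forward-difference form: s_m = 5 + 24·C(m,2) + 18·C(m,3).
At m = 16: m = 16, so s_{16} = 5 + 2880 + 10080 = 12965.

12965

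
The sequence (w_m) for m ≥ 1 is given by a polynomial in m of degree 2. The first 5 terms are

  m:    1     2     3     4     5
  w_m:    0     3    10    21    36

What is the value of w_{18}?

1st diffs: 3, 7, 11, 15.
2nd diffs: 4, 4, 4 (constant).
Newton forward-difference form: w_m = 3·C(m-1,1) + 4·C(m-1,2).
At m = 18: m-1 = 17, so w_{18} = 51 + 544 = 595.

595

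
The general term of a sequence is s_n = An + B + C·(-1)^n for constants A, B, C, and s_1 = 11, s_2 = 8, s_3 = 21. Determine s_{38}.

At n = 1, 2, 3: A + B - C = 11; 2A + B + C = 8; 3A + B - C = 21.
Subtracting the first from the second: A + 2C = -3.
Subtracting the second from the third: A - 2C = 13.
Solving: C = -4, A = 5, then B = 2.
Therefore s_{38} = 190 + 2 + (-4)·1 = 188.

188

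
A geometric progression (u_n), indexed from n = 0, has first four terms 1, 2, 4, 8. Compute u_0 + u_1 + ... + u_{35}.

Common ratio r = 2.
u_n = 1·2^(n-0).
S = 1·(2^36 - 1)/(2 - 1) = 1·(68719476736 - 1)/(1) = 68719476735.

68719476735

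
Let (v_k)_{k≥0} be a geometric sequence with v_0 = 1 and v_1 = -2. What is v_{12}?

4096

Common ratio r = -2.
v_k = 1·(-2)^(k-0).
v_{12} = 1·(-2)^12 = 4096.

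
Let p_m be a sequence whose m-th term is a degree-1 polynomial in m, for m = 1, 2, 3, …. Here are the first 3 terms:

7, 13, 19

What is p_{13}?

79

1st diffs: 6, 6 (constant).
So p_m = 6m + 1.
Evaluating at m = 13 gives p_{13} = 79.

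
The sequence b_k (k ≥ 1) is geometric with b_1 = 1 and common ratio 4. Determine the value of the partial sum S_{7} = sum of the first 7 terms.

5461

b_k = 1·4^(k-1).
S = 1·(4^7 - 1)/(4 - 1) = 1·(16384 - 1)/(3) = 5461.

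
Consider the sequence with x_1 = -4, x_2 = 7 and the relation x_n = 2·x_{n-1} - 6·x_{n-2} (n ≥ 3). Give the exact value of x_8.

2968

Step forward from the initial values:
x_3 = 38  x_4 = 34  x_5 = -160  x_6 = -524  x_7 = -88  x_8 = 2968.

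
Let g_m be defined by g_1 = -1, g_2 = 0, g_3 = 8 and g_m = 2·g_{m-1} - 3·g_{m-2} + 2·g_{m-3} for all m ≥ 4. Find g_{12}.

-154

Step forward from the initial values:
g_4 = 14  g_5 = 4  g_6 = -18  g_7 = -20  g_8 = 22  g_9 = 68  g_{10} = 30  g_{11} = -100  g_{12} = -154.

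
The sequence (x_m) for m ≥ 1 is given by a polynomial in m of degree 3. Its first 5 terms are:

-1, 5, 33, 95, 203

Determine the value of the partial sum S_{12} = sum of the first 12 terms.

11164

1st diffs: 6, 28, 62, 108.
2nd diffs: 22, 34, 46.
3rd diffs: 12, 12 (constant).
So x_m = 2m^3 - m^2 - 5m + 3.
Continuing: …, 369, 605, 923, 1335, …, x_{12} = 3255.
Summing m = 1..12 (12 terms) gives 11164.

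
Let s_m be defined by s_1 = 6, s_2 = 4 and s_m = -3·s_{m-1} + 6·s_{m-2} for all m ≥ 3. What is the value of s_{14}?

Iterate the recurrence:
s_3 = 24, s_4 = -48, s_5 = 288, …, s_{11} = 1881792, s_{12} = -8227008, s_{13} = 35971776, s_{14} = -157277376.

-157277376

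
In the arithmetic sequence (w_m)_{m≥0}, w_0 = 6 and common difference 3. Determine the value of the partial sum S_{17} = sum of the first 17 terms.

w_m = 6 + (m - 0)·3.
w_{16} = 54; S = 17·(6 + 54)/2 = 510.

510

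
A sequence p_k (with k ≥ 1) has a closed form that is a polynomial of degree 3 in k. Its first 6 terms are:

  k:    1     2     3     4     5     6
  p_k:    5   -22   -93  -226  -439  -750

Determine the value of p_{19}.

-21901

1st diffs: -27, -71, -133, -213, -311.
2nd diffs: -44, -62, -80, -98.
3rd diffs: -18, -18, -18 (constant).
Newton forward-difference form: p_k = 5 + (-27)·C(k-1,1) + (-44)·C(k-1,2) + (-18)·C(k-1,3).
At k = 19: k-1 = 18, so p_{19} = 5 - 486 - 6732 - 14688 = -21901.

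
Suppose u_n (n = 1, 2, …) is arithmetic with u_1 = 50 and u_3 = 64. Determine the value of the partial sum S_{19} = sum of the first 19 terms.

Common difference d = (64 - 50) / (3 - 1) = 7.
u_n = 50 + (n - 1)·7.
u_{19} = 176; S = 19·(50 + 176)/2 = 2147.

2147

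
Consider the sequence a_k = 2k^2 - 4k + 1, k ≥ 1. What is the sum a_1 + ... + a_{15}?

Over k = 1..15: Σk = 120, Σk² = 1240.
Total = (2)·1240 + (-4)·120 + (1)·15 = 2015.

2015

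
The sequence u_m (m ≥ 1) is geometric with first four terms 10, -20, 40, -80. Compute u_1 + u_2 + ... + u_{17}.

436910

Common ratio r = -2.
u_m = 10·(-2)^(m-1).
S = 10·((-2)^17 - 1)/(-2 - 1) = 10·(-131072 - 1)/(-3) = 436910.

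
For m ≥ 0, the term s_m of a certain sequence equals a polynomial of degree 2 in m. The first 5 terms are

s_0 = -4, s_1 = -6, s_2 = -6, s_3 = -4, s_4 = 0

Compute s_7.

1st diffs: -2, 0, 2, 4.
2nd diffs: 2, 2, 2 (constant).
So s_m = m^2 - 3m - 4.
Evaluating at m = 7 gives s_7 = 24.

24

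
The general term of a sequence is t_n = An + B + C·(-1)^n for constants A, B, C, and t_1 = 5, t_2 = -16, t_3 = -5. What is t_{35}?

Plug in n = 1, 2, 3: A + B - C = 5; 2A + B + C = -16; 3A + B - C = -5.
Subtracting the first from the second: A + 2C = -21.
Subtracting the second from the third: A - 2C = 11.
Solving: C = -8, A = -5, then B = 2.
Therefore t_{35} = -175 + 2 + (-8)·(-1) = -165.

-165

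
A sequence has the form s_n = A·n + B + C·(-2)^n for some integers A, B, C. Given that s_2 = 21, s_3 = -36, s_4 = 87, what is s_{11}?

Plug in n = 2, 3, 4: 2A + B + 4C = 21; 3A + B - 8C = -36; 4A + B + 16C = 87.
Subtracting the first from the second: A - 12C = -57.
Subtracting the second from the third: A + 24C = 123.
Solving: C = 5, A = 3, then B = -5.
Hence s_{11} = 3·11 + (-5) + 5·(-2048) = -10212.

-10212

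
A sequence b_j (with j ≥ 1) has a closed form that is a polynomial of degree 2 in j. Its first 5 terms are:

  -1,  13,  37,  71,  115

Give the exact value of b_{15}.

1105

1st diffs: 14, 24, 34, 44.
2nd diffs: 10, 10, 10 (constant).
Newton forward-difference form: b_j = -1 + 14·C(j-1,1) + 10·C(j-1,2).
At j = 15: j-1 = 14, so b_{15} = -1 + 196 + 910 = 1105.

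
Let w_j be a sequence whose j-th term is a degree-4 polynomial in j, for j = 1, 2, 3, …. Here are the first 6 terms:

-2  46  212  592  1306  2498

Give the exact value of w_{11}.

22348

1st diffs: 48, 166, 380, 714, 1192.
2nd diffs: 118, 214, 334, 478.
3rd diffs: 96, 120, 144.
4th diffs: 24, 24 (constant).
Newton forward-difference form: w_j = -2 + 48·C(j-1,1) + 118·C(j-1,2) + 96·C(j-1,3) + 24·C(j-1,4).
At j = 11: j-1 = 10, so w_{11} = -2 + 480 + 5310 + 11520 + 5040 = 22348.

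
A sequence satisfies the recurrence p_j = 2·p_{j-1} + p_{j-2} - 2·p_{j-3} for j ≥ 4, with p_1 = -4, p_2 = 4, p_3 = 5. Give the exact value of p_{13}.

12281

p_4 = 22;  p_5 = 41;  p_6 = 94;  p_7 = 185;  p_8 = 382;  p_9 = 761;  p_{10} = 1534;  p_{11} = 3065;  p_{12} = 6142;  p_{13} = 12281.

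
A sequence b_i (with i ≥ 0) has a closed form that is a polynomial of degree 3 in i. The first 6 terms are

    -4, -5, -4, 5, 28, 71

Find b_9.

563

1st diffs: -1, 1, 9, 23, 43.
2nd diffs: 2, 8, 14, 20.
3rd diffs: 6, 6, 6 (constant).
So b_i = i^3 - 2i^2 - 4.
Evaluating at i = 9 gives b_9 = 563.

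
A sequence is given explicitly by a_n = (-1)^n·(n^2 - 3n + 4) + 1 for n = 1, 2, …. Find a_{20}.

345

(-1)^20 = 1; n^2 - 3n + 4 at n=20 is 344; so a_{20} = 345.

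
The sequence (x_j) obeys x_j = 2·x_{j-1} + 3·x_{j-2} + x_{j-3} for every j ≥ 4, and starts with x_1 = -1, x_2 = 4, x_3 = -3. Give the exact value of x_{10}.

1885

Compute successive terms:
x_4 = 5, x_5 = 5, x_6 = 22, x_7 = 64, x_8 = 199, x_9 = 612, x_{10} = 1885.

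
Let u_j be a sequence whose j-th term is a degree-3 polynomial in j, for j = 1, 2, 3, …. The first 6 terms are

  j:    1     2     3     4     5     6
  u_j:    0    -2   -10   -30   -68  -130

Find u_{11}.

1st diffs: -2, -8, -20, -38, -62.
2nd diffs: -6, -12, -18, -24.
3rd diffs: -6, -6, -6 (constant).
Newton forward-difference form: u_j = (-2)·C(j-1,1) + (-6)·C(j-1,2) + (-6)·C(j-1,3).
At j = 11: j-1 = 10, so u_{11} = -20 - 270 - 720 = -1010.

-1010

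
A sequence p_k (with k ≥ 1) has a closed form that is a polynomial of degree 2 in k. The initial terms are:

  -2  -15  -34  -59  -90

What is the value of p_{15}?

-730

1st diffs: -13, -19, -25, -31.
2nd diffs: -6, -6, -6 (constant).
So p_k = -3k^2 - 4k + 5.
Evaluating at k = 15 gives p_{15} = -730.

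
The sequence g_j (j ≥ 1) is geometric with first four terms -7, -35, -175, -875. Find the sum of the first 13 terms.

-2136230467

Common ratio r = 5.
g_j = (-7)·5^(j-1).
S = (-7)·(5^13 - 1)/(5 - 1) = (-7)·(1220703125 - 1)/(4) = -2136230467.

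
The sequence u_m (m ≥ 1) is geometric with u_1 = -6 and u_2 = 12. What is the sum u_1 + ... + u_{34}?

Common ratio r = -2.
u_m = (-6)·(-2)^(m-1).
S = (-6)·((-2)^34 - 1)/(-2 - 1) = (-6)·(17179869184 - 1)/(-3) = 34359738366.

34359738366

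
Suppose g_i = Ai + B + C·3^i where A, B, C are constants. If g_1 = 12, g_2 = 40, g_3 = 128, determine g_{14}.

23914816

The three given values yield: A + B + 3C = 12; 2A + B + 9C = 40; 3A + B + 27C = 128.
Subtracting the first from the second: A + 6C = 28.
Subtracting the second from the third: A + 18C = 88.
Solving: C = 5, A = -2, then B = -1.
Hence g_{14} = -2·14 + (-1) + 5·4782969 = 23914816.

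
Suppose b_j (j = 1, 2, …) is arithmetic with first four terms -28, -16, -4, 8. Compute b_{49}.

548

Common difference d = 12.
b_j = -28 + (j - 1)·12.
b_{49} = -28 + 48·12 = 548.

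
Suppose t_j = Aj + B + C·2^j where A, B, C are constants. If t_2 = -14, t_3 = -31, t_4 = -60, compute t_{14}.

Plug in j = 2, 3, 4: 2A + B + 4C = -14; 3A + B + 8C = -31; 4A + B + 16C = -60.
Subtracting the first from the second: A + 4C = -17.
Subtracting the second from the third: A + 8C = -29.
Solving: C = -3, A = -5, then B = 8.
Therefore t_{14} = -70 + 8 + (-3)·16384 = -49214.

-49214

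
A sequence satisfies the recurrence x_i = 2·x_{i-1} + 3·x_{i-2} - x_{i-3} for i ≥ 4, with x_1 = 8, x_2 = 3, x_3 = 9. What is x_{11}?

36549

Step forward from the initial values:
x_4 = 19, x_5 = 62, x_6 = 172, x_7 = 511, x_8 = 1476, x_9 = 4313, x_{10} = 12543, x_{11} = 36549.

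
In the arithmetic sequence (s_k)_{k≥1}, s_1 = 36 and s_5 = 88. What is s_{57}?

Common difference d = (88 - 36) / (5 - 1) = 13.
s_k = 36 + (k - 1)·13.
s_{57} = 36 + 56·13 = 764.

764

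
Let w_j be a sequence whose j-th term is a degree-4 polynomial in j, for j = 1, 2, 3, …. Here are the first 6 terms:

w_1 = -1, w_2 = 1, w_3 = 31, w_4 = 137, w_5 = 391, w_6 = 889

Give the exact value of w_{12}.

17401

1st diffs: 2, 30, 106, 254, 498.
2nd diffs: 28, 76, 148, 244.
3rd diffs: 48, 72, 96.
4th diffs: 24, 24 (constant).
Newton forward-difference form: w_j = -1 + 2·C(j-1,1) + 28·C(j-1,2) + 48·C(j-1,3) + 24·C(j-1,4).
At j = 12: j-1 = 11, so w_{12} = -1 + 22 + 1540 + 7920 + 7920 = 17401.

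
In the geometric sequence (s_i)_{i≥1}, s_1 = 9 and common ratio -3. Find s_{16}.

-129140163

s_i = 9·(-3)^(i-1).
s_{16} = 9·(-3)^15 = -129140163.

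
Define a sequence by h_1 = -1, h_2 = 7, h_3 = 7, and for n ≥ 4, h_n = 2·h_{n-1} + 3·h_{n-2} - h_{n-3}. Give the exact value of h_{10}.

19177

h_4 = 36  h_5 = 86  h_6 = 273  h_7 = 768  h_8 = 2269  h_9 = 6569  h_{10} = 19177.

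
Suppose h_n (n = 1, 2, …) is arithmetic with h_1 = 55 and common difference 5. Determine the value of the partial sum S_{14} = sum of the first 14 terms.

h_n = 55 + (n - 1)·5.
h_{14} = 120; S = 14·(55 + 120)/2 = 1225.

1225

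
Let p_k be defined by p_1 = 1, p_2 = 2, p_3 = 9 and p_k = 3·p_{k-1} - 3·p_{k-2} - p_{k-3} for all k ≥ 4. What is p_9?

-579

Applying the relation repeatedly:
p_4 = 20  p_5 = 31  p_6 = 24  p_7 = -41  p_8 = -226  p_9 = -579.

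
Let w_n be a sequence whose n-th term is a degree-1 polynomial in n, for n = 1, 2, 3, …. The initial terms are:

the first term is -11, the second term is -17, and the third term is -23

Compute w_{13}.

1st diffs: -6, -6 (constant).
So w_n = -6n - 5.
Evaluating at n = 13 gives w_{13} = -83.

-83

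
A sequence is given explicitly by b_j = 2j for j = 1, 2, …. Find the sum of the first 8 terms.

72

Over j = 1..8: Σj = 36.
Total = (2)·36 = 72.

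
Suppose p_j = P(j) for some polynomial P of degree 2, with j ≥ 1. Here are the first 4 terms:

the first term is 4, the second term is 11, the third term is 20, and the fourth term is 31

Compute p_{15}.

1st diffs: 7, 9, 11.
2nd diffs: 2, 2 (constant).
So p_j = j^2 + 4j - 1.
Evaluating at j = 15 gives p_{15} = 284.

284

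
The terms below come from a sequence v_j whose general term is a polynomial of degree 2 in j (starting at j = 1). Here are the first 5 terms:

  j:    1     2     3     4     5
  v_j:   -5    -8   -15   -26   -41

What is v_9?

-141

1st diffs: -3, -7, -11, -15.
2nd diffs: -4, -4, -4 (constant).
So v_j = -2j^2 + 3j - 6.
Evaluating at j = 9 gives v_9 = -141.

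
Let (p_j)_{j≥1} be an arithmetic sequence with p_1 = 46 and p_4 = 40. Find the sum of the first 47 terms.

Common difference d = (40 - 46) / (4 - 1) = -2.
p_j = 46 + (j - 1)·(-2).
p_{47} = -46; S = 47·(46 + (-46))/2 = 0.

0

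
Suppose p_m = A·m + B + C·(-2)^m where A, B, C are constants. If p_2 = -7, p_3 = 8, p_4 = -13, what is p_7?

Write the equations: 2A + B + 4C = -7; 3A + B - 8C = 8; 4A + B + 16C = -13.
Subtracting the first from the second: A - 12C = 15.
Subtracting the second from the third: A + 24C = -21.
Solving: C = -1, A = 3, then B = -9.
So p_m = 3·m + (-9) + (-1)·(-2)^m; at m=7 this is 140.

140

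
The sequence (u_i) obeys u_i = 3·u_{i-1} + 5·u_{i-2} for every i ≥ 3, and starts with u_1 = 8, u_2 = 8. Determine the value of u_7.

17704

Iterate the recurrence:
u_3 = 64  u_4 = 232  u_5 = 1016  u_6 = 4208  u_7 = 17704.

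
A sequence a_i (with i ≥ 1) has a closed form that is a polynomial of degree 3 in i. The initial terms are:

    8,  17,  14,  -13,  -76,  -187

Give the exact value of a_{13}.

1st diffs: 9, -3, -27, -63, -111.
2nd diffs: -12, -24, -36, -48.
3rd diffs: -12, -12, -12 (constant).
So a_i = -2i^3 + 6i^2 + 5i - 1.
Evaluating at i = 13 gives a_{13} = -3316.

-3316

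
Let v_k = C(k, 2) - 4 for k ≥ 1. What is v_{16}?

116

C(16, 2) = 120, so v_{16} = 116.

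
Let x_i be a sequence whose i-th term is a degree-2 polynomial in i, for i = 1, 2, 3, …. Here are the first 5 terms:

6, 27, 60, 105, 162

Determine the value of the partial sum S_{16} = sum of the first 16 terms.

9336

1st diffs: 21, 33, 45, 57.
2nd diffs: 12, 12, 12 (constant).
So x_i = 6i^2 + 3i - 3.
Continuing: …, 231, 312, 405, 510, …, x_{16} = 1581.
Summing i = 1..16 (16 terms) gives 9336.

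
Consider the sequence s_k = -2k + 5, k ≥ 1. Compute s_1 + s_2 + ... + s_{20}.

-320

Over k = 1..20: Σk = 210.
Total = (-2)·210 + (5)·20 = -320.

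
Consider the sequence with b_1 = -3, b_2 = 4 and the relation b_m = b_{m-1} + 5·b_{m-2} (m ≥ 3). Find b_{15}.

Compute successive terms:
b_3 = -11, b_4 = 9, b_5 = -46, …, b_{12} = -22381, b_{13} = -70011, b_{14} = -181916, b_{15} = -531971.

-531971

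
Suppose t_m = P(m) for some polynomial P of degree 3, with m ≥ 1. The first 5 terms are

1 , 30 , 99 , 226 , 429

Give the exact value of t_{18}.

1st diffs: 29, 69, 127, 203.
2nd diffs: 40, 58, 76.
3rd diffs: 18, 18 (constant).
Newton forward-difference form: t_m = 1 + 29·C(m-1,1) + 40·C(m-1,2) + 18·C(m-1,3).
At m = 18: m-1 = 17, so t_{18} = 1 + 493 + 5440 + 12240 = 18174.

18174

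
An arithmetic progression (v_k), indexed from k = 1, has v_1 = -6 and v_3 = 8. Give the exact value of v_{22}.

Common difference d = (8 - (-6)) / (3 - 1) = 7.
v_k = -6 + (k - 1)·7.
v_{22} = -6 + 21·7 = 141.

141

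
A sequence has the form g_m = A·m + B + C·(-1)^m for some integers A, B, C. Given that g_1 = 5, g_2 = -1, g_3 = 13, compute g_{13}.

53

The three given values yield: A + B - C = 5; 2A + B + C = -1; 3A + B - C = 13.
Subtracting the first from the second: A + 2C = -6.
Subtracting the second from the third: A - 2C = 14.
Solving: C = -5, A = 4, then B = -4.
So g_m = 4·m + (-4) + (-5)·(-1)^m; at m=13 this is 53.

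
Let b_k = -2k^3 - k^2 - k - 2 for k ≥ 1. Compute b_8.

b_8 = -2·8^3 - 1·8^2 - 1·8 - 2 = -1098.

-1098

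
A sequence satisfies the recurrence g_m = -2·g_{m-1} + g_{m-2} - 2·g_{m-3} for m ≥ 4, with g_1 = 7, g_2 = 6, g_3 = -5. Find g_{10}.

2558

Applying the relation repeatedly:
g_4 = 2; g_5 = -21; g_6 = 54; g_7 = -133; g_8 = 362; g_9 = -965; g_{10} = 2558.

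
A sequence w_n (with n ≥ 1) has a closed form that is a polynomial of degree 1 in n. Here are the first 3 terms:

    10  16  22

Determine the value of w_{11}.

1st diffs: 6, 6 (constant).
So w_n = 6n + 4.
Evaluating at n = 11 gives w_{11} = 70.

70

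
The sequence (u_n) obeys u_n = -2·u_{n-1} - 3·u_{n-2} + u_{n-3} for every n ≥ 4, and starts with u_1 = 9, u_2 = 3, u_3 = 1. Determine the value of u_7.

Step forward from the initial values:
u_4 = -2  u_5 = 4  u_6 = -1  u_7 = -12.

-12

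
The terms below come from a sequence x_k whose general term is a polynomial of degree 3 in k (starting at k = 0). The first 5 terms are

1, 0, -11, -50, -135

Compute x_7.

1st diffs: -1, -11, -39, -85.
2nd diffs: -10, -28, -46.
3rd diffs: -18, -18 (constant).
Newton forward-difference form: x_k = 1 + (-1)·C(k,1) + (-10)·C(k,2) + (-18)·C(k,3).
At k = 7: k = 7, so x_7 = 1 - 7 - 210 - 630 = -846.

-846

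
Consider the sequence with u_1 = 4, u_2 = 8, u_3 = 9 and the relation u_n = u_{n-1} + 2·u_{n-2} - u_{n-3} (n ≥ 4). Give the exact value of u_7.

Step forward from the initial values:
u_4 = 21;  u_5 = 31;  u_6 = 64;  u_7 = 105.

105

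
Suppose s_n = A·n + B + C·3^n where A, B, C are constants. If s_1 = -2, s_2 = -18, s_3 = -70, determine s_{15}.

The three given values yield: A + B + 3C = -2; 2A + B + 9C = -18; 3A + B + 27C = -70.
Subtracting the first from the second: A + 6C = -16.
Subtracting the second from the third: A + 18C = -52.
Solving: C = -3, A = 2, then B = 5.
Hence s_{15} = 2·15 + 5 + (-3)·14348907 = -43046686.

-43046686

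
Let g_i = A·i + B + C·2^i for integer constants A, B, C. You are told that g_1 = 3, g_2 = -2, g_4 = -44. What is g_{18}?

-1048514

Plug in i = 1, 2, 4: A + B + 2C = 3; 2A + B + 4C = -2; 4A + B + 16C = -44.
Subtracting the first from the second: A + 2C = -5.
Subtracting the second from the third: 2A + 12C = -42.
Solving: C = -4, A = 3, then B = 8.
Hence g_{18} = 3·18 + 8 + (-4)·262144 = -1048514.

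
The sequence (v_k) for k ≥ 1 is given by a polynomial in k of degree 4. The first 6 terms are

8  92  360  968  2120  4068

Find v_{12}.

1st diffs: 84, 268, 608, 1152, 1948.
2nd diffs: 184, 340, 544, 796.
3rd diffs: 156, 204, 252.
4th diffs: 48, 48 (constant).
Newton forward-difference form: v_k = 8 + 84·C(k-1,1) + 184·C(k-1,2) + 156·C(k-1,3) + 48·C(k-1,4).
At k = 12: k-1 = 11, so v_{12} = 8 + 924 + 10120 + 25740 + 15840 = 52632.

52632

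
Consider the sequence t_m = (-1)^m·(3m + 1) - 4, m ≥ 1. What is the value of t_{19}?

-62

(-1)^19 = -1; 3m + 1 at m=19 is 58; so t_{19} = -62.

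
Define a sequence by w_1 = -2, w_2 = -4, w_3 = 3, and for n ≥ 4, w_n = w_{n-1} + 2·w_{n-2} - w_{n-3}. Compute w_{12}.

w_4 = -3, w_5 = 7, w_6 = -2, w_7 = 15, w_8 = 4, w_9 = 36, w_{10} = 29, w_{11} = 97, w_{12} = 119.

119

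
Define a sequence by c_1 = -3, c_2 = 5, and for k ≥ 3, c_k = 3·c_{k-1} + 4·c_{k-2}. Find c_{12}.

Iterate the recurrence:
c_3 = 3, c_4 = 29, c_5 = 99, c_6 = 413, c_7 = 1635, c_8 = 6557, c_9 = 26211, c_{10} = 104861, c_{11} = 419427, c_{12} = 1677725.
(Characteristic roots are 4 and -1.)

1677725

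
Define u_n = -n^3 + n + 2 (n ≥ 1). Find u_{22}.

-10624

u_{22} = -1·22^3 + 1·22 + 2 = -10624.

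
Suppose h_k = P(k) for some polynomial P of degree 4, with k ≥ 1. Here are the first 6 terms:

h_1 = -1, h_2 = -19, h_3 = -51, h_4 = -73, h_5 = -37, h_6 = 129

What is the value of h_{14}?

22697

1st diffs: -18, -32, -22, 36, 166.
2nd diffs: -14, 10, 58, 130.
3rd diffs: 24, 48, 72.
4th diffs: 24, 24 (constant).
Newton forward-difference form: h_k = -1 + (-18)·C(k-1,1) + (-14)·C(k-1,2) + 24·C(k-1,3) + 24·C(k-1,4).
At k = 14: k-1 = 13, so h_{14} = -1 - 234 - 1092 + 6864 + 17160 = 22697.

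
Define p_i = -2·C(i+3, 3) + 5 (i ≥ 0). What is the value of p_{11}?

-723

C(14, 3) = 364, so p_{11} = -723.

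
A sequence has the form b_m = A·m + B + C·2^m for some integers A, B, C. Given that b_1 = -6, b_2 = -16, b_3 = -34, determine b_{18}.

Write the equations: A + B + 2C = -6; 2A + B + 4C = -16; 3A + B + 8C = -34.
Subtracting the first from the second: A + 2C = -10.
Subtracting the second from the third: A + 4C = -18.
Solving: C = -4, A = -2, then B = 4.
So b_m = -2·m + 4 + (-4)·2^m; at m=18 this is -1048608.

-1048608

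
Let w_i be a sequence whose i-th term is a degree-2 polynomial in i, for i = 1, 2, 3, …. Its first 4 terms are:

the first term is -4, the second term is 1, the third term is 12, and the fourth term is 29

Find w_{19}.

1st diffs: 5, 11, 17.
2nd diffs: 6, 6 (constant).
Newton forward-difference form: w_i = -4 + 5·C(i-1,1) + 6·C(i-1,2).
At i = 19: i-1 = 18, so w_{19} = -4 + 90 + 918 = 1004.

1004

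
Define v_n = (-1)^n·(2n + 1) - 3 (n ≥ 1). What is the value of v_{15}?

-34

(-1)^15 = -1; 2n + 1 at n=15 is 31; so v_{15} = -34.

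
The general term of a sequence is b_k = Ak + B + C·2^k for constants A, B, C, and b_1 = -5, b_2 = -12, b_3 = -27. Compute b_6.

-248

The three given values yield: A + B + 2C = -5; 2A + B + 4C = -12; 3A + B + 8C = -27.
Subtracting the first from the second: A + 2C = -7.
Subtracting the second from the third: A + 4C = -15.
Solving: C = -4, A = 1, then B = 2.
Hence b_6 = 1·6 + 2 + (-4)·64 = -248.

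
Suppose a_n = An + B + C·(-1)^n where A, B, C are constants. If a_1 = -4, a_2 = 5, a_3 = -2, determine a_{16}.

19

Plug in n = 1, 2, 3: A + B - C = -4; 2A + B + C = 5; 3A + B - C = -2.
Subtracting the first from the second: A + 2C = 9.
Subtracting the second from the third: A - 2C = -7.
Solving: C = 4, A = 1, then B = -1.
Hence a_{16} = 1·16 + (-1) + 4·1 = 19.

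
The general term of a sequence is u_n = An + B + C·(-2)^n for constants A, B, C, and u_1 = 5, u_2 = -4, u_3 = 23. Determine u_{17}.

At n = 1, 2, 3: A + B - 2C = 5; 2A + B + 4C = -4; 3A + B - 8C = 23.
Subtracting the first from the second: A + 6C = -9.
Subtracting the second from the third: A - 12C = 27.
Solving: C = -2, A = 3, then B = -2.
Therefore u_{17} = 51 + (-2) + (-2)·(-131072) = 262193.

262193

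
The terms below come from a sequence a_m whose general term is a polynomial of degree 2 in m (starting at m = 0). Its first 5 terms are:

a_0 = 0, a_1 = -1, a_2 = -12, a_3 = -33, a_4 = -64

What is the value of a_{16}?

-1216

1st diffs: -1, -11, -21, -31.
2nd diffs: -10, -10, -10 (constant).
Newton forward-difference form: a_m = (-1)·C(m,1) + (-10)·C(m,2).
At m = 16: m = 16, so a_{16} = -16 - 1200 = -1216.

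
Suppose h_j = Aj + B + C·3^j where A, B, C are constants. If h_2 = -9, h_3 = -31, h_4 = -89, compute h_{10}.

-59081

The three given values yield: 2A + B + 9C = -9; 3A + B + 27C = -31; 4A + B + 81C = -89.
Subtracting the first from the second: A + 18C = -22.
Subtracting the second from the third: A + 54C = -58.
Solving: C = -1, A = -4, then B = 8.
Therefore h_{10} = -40 + 8 + (-1)·59049 = -59081.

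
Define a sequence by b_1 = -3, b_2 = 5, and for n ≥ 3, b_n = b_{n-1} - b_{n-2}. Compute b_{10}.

Compute successive terms:
b_3 = 8; b_4 = 3; b_5 = -5; b_6 = -8; b_7 = -3; b_8 = 5; b_9 = 8; b_{10} = 3.

3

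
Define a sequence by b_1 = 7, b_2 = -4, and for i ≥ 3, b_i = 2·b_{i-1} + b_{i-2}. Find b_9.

-449

Applying the relation repeatedly:
b_3 = -1; b_4 = -6; b_5 = -13; b_6 = -32; b_7 = -77; b_8 = -186; b_9 = -449.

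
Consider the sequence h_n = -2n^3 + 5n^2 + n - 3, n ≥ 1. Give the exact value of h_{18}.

h_{18} = -2·18^3 + 5·18^2 + 1·18 - 3 = -10029.

-10029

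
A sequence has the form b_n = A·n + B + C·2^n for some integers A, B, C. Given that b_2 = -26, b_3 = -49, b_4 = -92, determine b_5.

Write the equations: 2A + B + 4C = -26; 3A + B + 8C = -49; 4A + B + 16C = -92.
Subtracting the first from the second: A + 4C = -23.
Subtracting the second from the third: A + 8C = -43.
Solving: C = -5, A = -3, then B = 0.
Therefore b_5 = -15 + 0 + (-5)·32 = -175.

-175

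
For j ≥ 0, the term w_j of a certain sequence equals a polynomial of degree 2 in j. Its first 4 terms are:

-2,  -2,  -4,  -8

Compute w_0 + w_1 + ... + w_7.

1st diffs: 0, -2, -4.
2nd diffs: -2, -2 (constant).
Newton forward-difference form: w_j = -2 + (-2)·C(j,2).
Continuing: -14, -22, -32, -44.
Summing j = 0..7 (8 terms) gives -128.

-128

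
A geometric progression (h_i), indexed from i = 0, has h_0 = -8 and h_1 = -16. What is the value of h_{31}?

-17179869184

Common ratio r = 2.
h_i = (-8)·2^(i-0).
h_{31} = (-8)·2^31 = -17179869184.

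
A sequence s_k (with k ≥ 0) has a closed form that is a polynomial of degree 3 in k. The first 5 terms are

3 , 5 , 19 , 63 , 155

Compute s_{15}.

9483

1st diffs: 2, 14, 44, 92.
2nd diffs: 12, 30, 48.
3rd diffs: 18, 18 (constant).
So s_k = 3k^3 - 3k^2 + 2k + 3.
Evaluating at k = 15 gives s_{15} = 9483.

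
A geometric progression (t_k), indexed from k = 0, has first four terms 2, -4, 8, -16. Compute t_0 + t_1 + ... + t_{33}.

-11453246122

Common ratio r = -2.
t_k = 2·(-2)^(k-0).
S = 2·((-2)^34 - 1)/(-2 - 1) = 2·(17179869184 - 1)/(-3) = -11453246122.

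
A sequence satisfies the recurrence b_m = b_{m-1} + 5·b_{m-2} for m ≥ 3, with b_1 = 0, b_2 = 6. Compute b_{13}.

291456

Compute successive terms:
b_3 = 6, b_4 = 36, b_5 = 66, …, b_{10} = 13716, b_{11} = 37146, b_{12} = 105726, b_{13} = 291456.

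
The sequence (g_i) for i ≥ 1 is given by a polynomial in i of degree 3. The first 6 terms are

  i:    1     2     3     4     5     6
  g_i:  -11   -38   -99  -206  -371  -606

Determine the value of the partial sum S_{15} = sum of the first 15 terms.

-34850

1st diffs: -27, -61, -107, -165, -235.
2nd diffs: -34, -46, -58, -70.
3rd diffs: -12, -12, -12 (constant).
So g_i = -2i^3 - 5i^2 + 2i - 6.
Continuing: …, -923, -1334, -1851, -2486, …, g_{15} = -7851.
Summing i = 1..15 (15 terms) gives -34850.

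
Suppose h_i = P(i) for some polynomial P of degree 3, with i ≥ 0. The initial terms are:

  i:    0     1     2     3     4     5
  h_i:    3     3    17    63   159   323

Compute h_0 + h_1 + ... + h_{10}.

1st diffs: 0, 14, 46, 96, 164.
2nd diffs: 14, 32, 50, 68.
3rd diffs: 18, 18, 18 (constant).
So h_i = 3i^3 - 2i^2 - i + 3.
Continuing: …, 573, 927, 1403, 2019, …, h_{10} = 2793.
Summing i = 0..10 (11 terms) gives 8283.

8283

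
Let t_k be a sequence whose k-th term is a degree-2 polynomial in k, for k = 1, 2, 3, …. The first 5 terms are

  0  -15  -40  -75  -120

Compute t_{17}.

-1440

1st diffs: -15, -25, -35, -45.
2nd diffs: -10, -10, -10 (constant).
Newton forward-difference form: t_k = (-15)·C(k-1,1) + (-10)·C(k-1,2).
At k = 17: k-1 = 16, so t_{17} = -240 - 1200 = -1440.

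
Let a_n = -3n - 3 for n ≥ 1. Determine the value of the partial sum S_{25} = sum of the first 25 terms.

Over n = 1..25: Σn = 325.
Total = (-3)·325 + (-3)·25 = -1050.

-1050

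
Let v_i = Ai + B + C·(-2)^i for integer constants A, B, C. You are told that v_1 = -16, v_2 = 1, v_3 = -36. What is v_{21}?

Plug in i = 1, 2, 3: A + B - 2C = -16; 2A + B + 4C = 1; 3A + B - 8C = -36.
Subtracting the first from the second: A + 6C = 17.
Subtracting the second from the third: A - 12C = -37.
Solving: C = 3, A = -1, then B = -9.
Therefore v_{21} = -21 + (-9) + 3·(-2097152) = -6291486.

-6291486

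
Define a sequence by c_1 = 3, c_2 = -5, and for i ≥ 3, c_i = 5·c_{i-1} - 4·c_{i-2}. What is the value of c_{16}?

-2863311525

Compute successive terms:
c_3 = -37; c_4 = -165; c_5 = -677; …; c_{13} = -44739237; c_{14} = -178956965; c_{15} = -715827877; c_{16} = -2863311525.
(Characteristic roots are 4 and 1.)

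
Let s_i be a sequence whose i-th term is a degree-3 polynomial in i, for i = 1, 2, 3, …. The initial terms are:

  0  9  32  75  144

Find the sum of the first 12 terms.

1st diffs: 9, 23, 43, 69.
2nd diffs: 14, 20, 26.
3rd diffs: 6, 6 (constant).
So s_i = i^3 + i^2 - i - 1.
Continuing: …, 245, 384, 567, 800, …, s_{12} = 1859.
Summing i = 1..12 (12 terms) gives 6644.

6644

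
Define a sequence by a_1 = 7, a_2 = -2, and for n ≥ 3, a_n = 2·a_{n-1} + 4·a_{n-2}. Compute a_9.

17920

a_3 = 24, a_4 = 40, a_5 = 176, a_6 = 512, a_7 = 1728, a_8 = 5504, a_9 = 17920.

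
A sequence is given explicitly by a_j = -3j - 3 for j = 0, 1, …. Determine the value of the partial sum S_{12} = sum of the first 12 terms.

Over j = 0..11: Σj = 66.
Total = (-3)·66 + (-3)·12 = -234.

-234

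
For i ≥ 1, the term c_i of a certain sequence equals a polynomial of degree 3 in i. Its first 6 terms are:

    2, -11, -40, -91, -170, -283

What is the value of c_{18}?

1st diffs: -13, -29, -51, -79, -113.
2nd diffs: -16, -22, -28, -34.
3rd diffs: -6, -6, -6 (constant).
Newton forward-difference form: c_i = 2 + (-13)·C(i-1,1) + (-16)·C(i-1,2) + (-6)·C(i-1,3).
At i = 18: i-1 = 17, so c_{18} = 2 - 221 - 2176 - 4080 = -6475.

-6475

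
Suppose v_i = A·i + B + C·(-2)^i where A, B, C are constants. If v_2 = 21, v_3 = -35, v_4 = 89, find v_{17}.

Write the equations: 2A + B + 4C = 21; 3A + B - 8C = -35; 4A + B + 16C = 89.
Subtracting the first from the second: A - 12C = -56.
Subtracting the second from the third: A + 24C = 124.
Solving: C = 5, A = 4, then B = -7.
Hence v_{17} = 4·17 + (-7) + 5·(-131072) = -655299.

-655299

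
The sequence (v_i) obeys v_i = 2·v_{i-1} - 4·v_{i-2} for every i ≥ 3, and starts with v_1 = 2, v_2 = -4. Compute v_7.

128

Applying the relation repeatedly:
v_3 = -16  v_4 = -16  v_5 = 32  v_6 = 128  v_7 = 128.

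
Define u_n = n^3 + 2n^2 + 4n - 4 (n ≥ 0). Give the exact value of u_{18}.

6548

u_{18} = 1·18^3 + 2·18^2 + 4·18 - 4 = 6548.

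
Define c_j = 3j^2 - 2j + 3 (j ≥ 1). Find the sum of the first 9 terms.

792

Over j = 1..9: Σj = 45, Σj² = 285.
Total = (3)·285 + (-2)·45 + (3)·9 = 792.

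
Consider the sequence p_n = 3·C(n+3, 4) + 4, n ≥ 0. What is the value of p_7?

C(10, 4) = 210, so p_7 = 634.

634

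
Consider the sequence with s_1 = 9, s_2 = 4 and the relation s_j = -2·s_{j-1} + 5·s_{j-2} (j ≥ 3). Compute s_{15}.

62359057

Iterate the recurrence:
s_3 = 37  s_4 = -54  s_5 = 293  …  s_{12} = -1518814  s_{13} = 5241213  s_{14} = -18076496  s_{15} = 62359057.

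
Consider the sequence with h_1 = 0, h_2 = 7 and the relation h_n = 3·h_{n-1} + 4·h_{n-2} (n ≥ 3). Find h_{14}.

93952411

Compute successive terms:
h_3 = 21, h_4 = 91, h_5 = 357, …, h_{11} = 1468005, h_{12} = 5872027, h_{13} = 23488101, h_{14} = 93952411.
(Characteristic roots are 4 and -1.)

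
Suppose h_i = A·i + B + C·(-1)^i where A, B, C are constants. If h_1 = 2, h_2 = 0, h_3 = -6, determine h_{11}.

Plug in i = 1, 2, 3: A + B - C = 2; 2A + B + C = 0; 3A + B - C = -6.
Subtracting the first from the second: A + 2C = -2.
Subtracting the second from the third: A - 2C = -6.
Solving: C = 1, A = -4, then B = 7.
So h_i = -4·i + 7 + 1·(-1)^i; at i=11 this is -38.

-38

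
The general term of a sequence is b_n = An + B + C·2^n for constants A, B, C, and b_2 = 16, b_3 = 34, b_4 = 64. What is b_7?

418

The three given values yield: 2A + B + 4C = 16; 3A + B + 8C = 34; 4A + B + 16C = 64.
Subtracting the first from the second: A + 4C = 18.
Subtracting the second from the third: A + 8C = 30.
Solving: C = 3, A = 6, then B = -8.
So b_n = 6·n + (-8) + 3·2^n; at n=7 this is 418.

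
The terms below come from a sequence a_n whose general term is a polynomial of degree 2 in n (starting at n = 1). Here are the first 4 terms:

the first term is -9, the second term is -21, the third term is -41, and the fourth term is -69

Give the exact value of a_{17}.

1st diffs: -12, -20, -28.
2nd diffs: -8, -8 (constant).
Newton forward-difference form: a_n = -9 + (-12)·C(n-1,1) + (-8)·C(n-1,2).
At n = 17: n-1 = 16, so a_{17} = -9 - 192 - 960 = -1161.

-1161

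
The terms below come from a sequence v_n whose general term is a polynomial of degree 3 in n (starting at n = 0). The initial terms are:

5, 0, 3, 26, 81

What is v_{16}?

7605

1st diffs: -5, 3, 23, 55.
2nd diffs: 8, 20, 32.
3rd diffs: 12, 12 (constant).
Newton forward-difference form: v_n = 5 + (-5)·C(n,1) + 8·C(n,2) + 12·C(n,3).
At n = 16: n = 16, so v_{16} = 5 - 80 + 960 + 6720 = 7605.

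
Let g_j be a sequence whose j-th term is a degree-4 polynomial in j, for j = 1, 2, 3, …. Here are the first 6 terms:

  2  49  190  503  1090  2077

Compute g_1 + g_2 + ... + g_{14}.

1st diffs: 47, 141, 313, 587, 987.
2nd diffs: 94, 172, 274, 400.
3rd diffs: 78, 102, 126.
4th diffs: 24, 24 (constant).
Newton forward-difference form: g_j = 2 + 47·C(j-1,1) + 94·C(j-1,2) + 78·C(j-1,3) + 24·C(j-1,4).
Continuing: …, 3614, 5875, 9058, 13385, …, g_{14} = 47413.
Summing j = 1..14 (14 terms) gives 164647.

164647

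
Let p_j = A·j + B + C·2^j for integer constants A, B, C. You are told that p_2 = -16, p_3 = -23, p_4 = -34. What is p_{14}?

-16432

The three given values yield: 2A + B + 4C = -16; 3A + B + 8C = -23; 4A + B + 16C = -34.
Subtracting the first from the second: A + 4C = -7.
Subtracting the second from the third: A + 8C = -11.
Solving: C = -1, A = -3, then B = -6.
So p_j = -3·j + (-6) + (-1)·2^j; at j=14 this is -16432.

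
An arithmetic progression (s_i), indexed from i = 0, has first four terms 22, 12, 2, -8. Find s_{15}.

-128

Common difference d = -10.
s_i = 22 + (i - 0)·(-10).
s_{15} = 22 + 15·(-10) = -128.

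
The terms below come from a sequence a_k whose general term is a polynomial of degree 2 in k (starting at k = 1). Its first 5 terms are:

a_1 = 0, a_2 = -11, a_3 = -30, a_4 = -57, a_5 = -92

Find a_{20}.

-1577

1st diffs: -11, -19, -27, -35.
2nd diffs: -8, -8, -8 (constant).
Newton forward-difference form: a_k = (-11)·C(k-1,1) + (-8)·C(k-1,2).
At k = 20: k-1 = 19, so a_{20} = -209 - 1368 = -1577.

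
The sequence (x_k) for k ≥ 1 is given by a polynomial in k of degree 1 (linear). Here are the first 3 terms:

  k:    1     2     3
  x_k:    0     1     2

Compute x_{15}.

1st diffs: 1, 1 (constant).
So x_k = k - 1.
Evaluating at k = 15 gives x_{15} = 14.

14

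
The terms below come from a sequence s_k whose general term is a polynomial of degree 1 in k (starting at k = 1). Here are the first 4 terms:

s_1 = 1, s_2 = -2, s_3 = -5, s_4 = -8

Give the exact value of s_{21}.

-59

1st diffs: -3, -3, -3 (constant).
So s_k = -3k + 4.
Evaluating at k = 21 gives s_{21} = -59.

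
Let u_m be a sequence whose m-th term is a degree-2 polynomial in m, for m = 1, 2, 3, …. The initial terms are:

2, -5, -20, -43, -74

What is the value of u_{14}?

1st diffs: -7, -15, -23, -31.
2nd diffs: -8, -8, -8 (constant).
So u_m = -4m^2 + 5m + 1.
Evaluating at m = 14 gives u_{14} = -713.

-713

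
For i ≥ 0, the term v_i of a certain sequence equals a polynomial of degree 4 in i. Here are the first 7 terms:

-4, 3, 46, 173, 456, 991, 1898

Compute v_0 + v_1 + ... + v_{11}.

51102

1st diffs: 7, 43, 127, 283, 535, 907.
2nd diffs: 36, 84, 156, 252, 372.
3rd diffs: 48, 72, 96, 120.
4th diffs: 24, 24, 24 (constant).
Newton forward-difference form: v_i = -4 + 7·C(i,1) + 36·C(i,2) + 48·C(i,3) + 24·C(i,4).
Continuing: …, 3321, 5428, 8411, 12486, …, v_{11} = 17893.
Summing i = 0..11 (12 terms) gives 51102.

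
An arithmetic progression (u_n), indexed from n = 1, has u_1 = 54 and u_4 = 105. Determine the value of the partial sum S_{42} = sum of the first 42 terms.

16905

Common difference d = (105 - 54) / (4 - 1) = 17.
u_n = 54 + (n - 1)·17.
u_{42} = 751; S = 42·(54 + 751)/2 = 16905.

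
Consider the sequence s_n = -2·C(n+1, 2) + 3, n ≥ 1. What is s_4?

C(5, 2) = 10, so s_4 = -17.

-17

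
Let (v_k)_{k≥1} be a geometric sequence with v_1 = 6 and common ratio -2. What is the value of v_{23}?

v_k = 6·(-2)^(k-1).
v_{23} = 6·(-2)^22 = 25165824.

25165824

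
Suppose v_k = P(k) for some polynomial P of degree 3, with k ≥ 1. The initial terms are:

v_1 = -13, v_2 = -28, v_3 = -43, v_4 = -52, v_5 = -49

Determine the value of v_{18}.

3812

1st diffs: -15, -15, -9, 3.
2nd diffs: 0, 6, 12.
3rd diffs: 6, 6 (constant).
Newton forward-difference form: v_k = -13 + (-15)·C(k-1,1) + 6·C(k-1,3).
At k = 18: k-1 = 17, so v_{18} = -13 - 255 + 4080 = 3812.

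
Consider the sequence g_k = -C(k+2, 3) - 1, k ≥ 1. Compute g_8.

C(10, 3) = 120, so g_8 = -121.

-121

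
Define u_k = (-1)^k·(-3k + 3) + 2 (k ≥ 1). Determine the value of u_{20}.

-55

(-1)^20 = 1; -3k + 3 at k=20 is -57; so u_{20} = -55.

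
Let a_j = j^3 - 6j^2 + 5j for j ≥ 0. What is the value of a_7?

84

a_7 = 1·7^3 - 6·7^2 + 5·7 = 84.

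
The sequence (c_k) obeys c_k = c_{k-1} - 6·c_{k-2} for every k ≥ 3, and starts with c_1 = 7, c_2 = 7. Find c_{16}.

720643

c_3 = -35; c_4 = -77; c_5 = 133; …; c_{13} = -297563; c_{14} = 212947; c_{15} = 1998325; c_{16} = 720643.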